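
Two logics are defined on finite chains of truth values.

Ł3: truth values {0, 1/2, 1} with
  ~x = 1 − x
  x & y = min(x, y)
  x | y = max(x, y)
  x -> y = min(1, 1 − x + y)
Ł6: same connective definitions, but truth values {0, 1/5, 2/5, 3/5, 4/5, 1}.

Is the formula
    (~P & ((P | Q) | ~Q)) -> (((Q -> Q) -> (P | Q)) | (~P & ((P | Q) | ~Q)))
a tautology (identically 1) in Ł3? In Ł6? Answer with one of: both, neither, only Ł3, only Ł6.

In Ł3: every assignment gives 1 — tautology.
In Ł6: every assignment gives 1 — tautology.

both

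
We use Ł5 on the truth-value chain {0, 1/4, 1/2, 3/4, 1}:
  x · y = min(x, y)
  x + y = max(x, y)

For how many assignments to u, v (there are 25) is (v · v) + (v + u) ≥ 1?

value 1: 9 assignments (counts)
value 3/4: 7 assignments
value 1/2: 5 assignments
value 1/4: 3 assignments
value 0: 1 assignment
So 9 of the 25 assignments meet the threshold.

9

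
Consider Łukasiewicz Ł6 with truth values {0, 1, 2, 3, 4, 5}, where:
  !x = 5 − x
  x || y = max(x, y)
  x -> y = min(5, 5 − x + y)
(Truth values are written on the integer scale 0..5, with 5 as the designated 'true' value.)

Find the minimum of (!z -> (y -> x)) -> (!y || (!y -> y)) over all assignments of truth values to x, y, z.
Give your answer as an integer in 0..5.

4

Take x = 0, y = 1, z = 1:
!z = !1 = 4
y -> x = 1 -> 0 = 4
!z -> (y -> x) = 4 -> 4 = 5
!y = !1 = 4
!y = !1 = 4
!y -> y = 4 -> 1 = 2
!y || (!y -> y) = 4 || 2 = 4
(!z -> (y -> x)) -> (!y || (!y -> y)) = 5 -> 4 = 4
No assignment yields a value below 4, so this is the minimum.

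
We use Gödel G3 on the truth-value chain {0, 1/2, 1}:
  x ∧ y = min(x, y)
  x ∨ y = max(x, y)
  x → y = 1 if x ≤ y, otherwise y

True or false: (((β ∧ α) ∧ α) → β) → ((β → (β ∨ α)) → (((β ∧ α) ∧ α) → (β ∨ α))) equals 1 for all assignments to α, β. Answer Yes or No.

α = 0, β = 0 ↦ 1
α = 0, β = 1/2 ↦ 1
α = 0, β = 1 ↦ 1
α = 1/2, β = 0 ↦ 1
α = 1/2, β = 1/2 ↦ 1
α = 1/2, β = 1 ↦ 1
α = 1, β = 0 ↦ 1
α = 1, β = 1/2 ↦ 1
α = 1, β = 1 ↦ 1
Every assignment gives a value ≥ 1.

Yes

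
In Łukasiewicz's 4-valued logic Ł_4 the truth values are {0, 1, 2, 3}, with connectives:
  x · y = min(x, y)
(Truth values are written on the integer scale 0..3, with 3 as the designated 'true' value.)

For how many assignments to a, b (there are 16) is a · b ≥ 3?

a = 0, b = 0 ↦ 0  <
a = 0, b = 1 ↦ 0  <
a = 0, b = 2 ↦ 0  <
a = 0, b = 3 ↦ 0  <
a = 1, b = 0 ↦ 0  <
a = 1, b = 1 ↦ 1  <
a = 1, b = 2 ↦ 1  <
a = 1, b = 3 ↦ 1  <
a = 2, b = 0 ↦ 0  <
a = 2, b = 1 ↦ 1  <
a = 2, b = 2 ↦ 2  <
a = 2, b = 3 ↦ 2  <
a = 3, b = 0 ↦ 0  <
a = 3, b = 1 ↦ 1  <
a = 3, b = 2 ↦ 2  <
a = 3, b = 3 ↦ 3  ≥
So 1 of the 16 assignments meets the threshold.

1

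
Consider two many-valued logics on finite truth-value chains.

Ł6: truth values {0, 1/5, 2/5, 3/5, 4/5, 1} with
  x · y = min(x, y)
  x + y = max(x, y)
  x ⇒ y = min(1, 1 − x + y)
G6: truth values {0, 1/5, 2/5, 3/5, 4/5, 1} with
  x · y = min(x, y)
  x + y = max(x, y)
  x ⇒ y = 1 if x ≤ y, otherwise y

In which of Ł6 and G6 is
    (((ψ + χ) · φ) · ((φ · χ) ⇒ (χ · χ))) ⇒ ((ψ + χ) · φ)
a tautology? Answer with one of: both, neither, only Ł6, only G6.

both

In Ł6: every assignment gives 1 — tautology.
In G6: every assignment gives 1 — tautology.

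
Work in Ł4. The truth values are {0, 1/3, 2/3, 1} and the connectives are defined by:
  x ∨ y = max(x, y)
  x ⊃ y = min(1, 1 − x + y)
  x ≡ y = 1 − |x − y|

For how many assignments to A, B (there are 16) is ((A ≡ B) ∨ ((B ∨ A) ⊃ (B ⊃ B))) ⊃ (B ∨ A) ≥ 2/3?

12

A = 0, B = 0 ↦ 0  <
A = 0, B = 1/3 ↦ 1/3  <
A = 0, B = 2/3 ↦ 2/3  ≥
A = 0, B = 1 ↦ 1  ≥
A = 1/3, B = 0 ↦ 1/3  <
A = 1/3, B = 1/3 ↦ 1/3  <
A = 1/3, B = 2/3 ↦ 2/3  ≥
A = 1/3, B = 1 ↦ 1  ≥
A = 2/3, B = 0 ↦ 2/3  ≥
A = 2/3, B = 1/3 ↦ 2/3  ≥
A = 2/3, B = 2/3 ↦ 2/3  ≥
A = 2/3, B = 1 ↦ 1  ≥
A = 1, B = 0 ↦ 1  ≥
A = 1, B = 1/3 ↦ 1  ≥
A = 1, B = 2/3 ↦ 1  ≥
A = 1, B = 1 ↦ 1  ≥
So 12 of the 16 assignments meet the threshold.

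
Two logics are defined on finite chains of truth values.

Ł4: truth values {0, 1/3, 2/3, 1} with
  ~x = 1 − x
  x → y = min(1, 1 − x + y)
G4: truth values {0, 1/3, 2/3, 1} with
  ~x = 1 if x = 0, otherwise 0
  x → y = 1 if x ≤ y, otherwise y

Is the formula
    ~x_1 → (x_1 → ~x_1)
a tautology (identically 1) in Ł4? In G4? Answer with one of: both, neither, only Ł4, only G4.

In Ł4: every assignment gives 1 — tautology.
In G4: every assignment gives 1 — tautology.

both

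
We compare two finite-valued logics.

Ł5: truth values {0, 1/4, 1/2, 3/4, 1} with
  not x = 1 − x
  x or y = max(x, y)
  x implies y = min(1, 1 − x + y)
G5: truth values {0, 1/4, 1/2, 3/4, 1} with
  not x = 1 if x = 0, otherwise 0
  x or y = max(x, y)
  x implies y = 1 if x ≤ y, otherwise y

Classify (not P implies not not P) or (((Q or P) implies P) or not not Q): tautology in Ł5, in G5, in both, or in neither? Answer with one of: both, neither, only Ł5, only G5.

In Ł5: at P = 0, Q = 1/4 the value is 3/4 — not a tautology.
In G5: every assignment gives 1 — tautology.

only G5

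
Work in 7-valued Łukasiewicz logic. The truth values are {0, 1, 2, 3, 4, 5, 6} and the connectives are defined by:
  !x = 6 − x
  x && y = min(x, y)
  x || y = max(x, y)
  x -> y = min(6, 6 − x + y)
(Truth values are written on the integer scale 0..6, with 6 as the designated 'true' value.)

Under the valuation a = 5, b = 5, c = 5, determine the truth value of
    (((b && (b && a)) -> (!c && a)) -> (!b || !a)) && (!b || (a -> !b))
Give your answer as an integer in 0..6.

b && a = 5 && 5 = 5
b && (b && a) = 5 && 5 = 5
!c = !5 = 1
!c && a = 1 && 5 = 1
(b && (b && a)) -> (!c && a) = 5 -> 1 = 2
!b = !5 = 1
!a = !5 = 1
!b || !a = 1 || 1 = 1
((b && (b && a)) -> (!c && a)) -> (!b || !a) = 2 -> 1 = 5
!b = !5 = 1
!b = !5 = 1
a -> !b = 5 -> 1 = 2
!b || (a -> !b) = 1 || 2 = 2
(((b && (b && a)) -> (!c && a)) -> (!b || !a)) && (!b || (a -> !b)) = 5 && 2 = 2

2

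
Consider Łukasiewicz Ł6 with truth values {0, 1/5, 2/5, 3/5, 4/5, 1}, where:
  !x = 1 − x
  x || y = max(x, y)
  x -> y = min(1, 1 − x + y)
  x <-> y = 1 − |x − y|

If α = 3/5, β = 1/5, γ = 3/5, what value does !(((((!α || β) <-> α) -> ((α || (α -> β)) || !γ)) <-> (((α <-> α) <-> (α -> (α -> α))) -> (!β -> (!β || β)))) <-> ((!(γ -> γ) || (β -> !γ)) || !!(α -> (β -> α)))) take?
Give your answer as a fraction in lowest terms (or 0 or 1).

!α = !3/5 = 2/5
!α || β = 2/5 || 1/5 = 2/5
(!α || β) <-> α = 2/5 <-> 3/5 = 4/5
α -> β = 3/5 -> 1/5 = 3/5
α || (α -> β) = 3/5 || 3/5 = 3/5
!γ = !3/5 = 2/5
(α || (α -> β)) || !γ = 3/5 || 2/5 = 3/5
((!α || β) <-> α) -> ((α || (α -> β)) || !γ) = 4/5 -> 3/5 = 4/5
α <-> α = 3/5 <-> 3/5 = 1
α -> α = 3/5 -> 3/5 = 1
α -> (α -> α) = 3/5 -> 1 = 1
(α <-> α) <-> (α -> (α -> α)) = 1 <-> 1 = 1
!β = !1/5 = 4/5
!β = !1/5 = 4/5
!β || β = 4/5 || 1/5 = 4/5
!β -> (!β || β) = 4/5 -> 4/5 = 1
((α <-> α) <-> (α -> (α -> α))) -> (!β -> (!β || β)) = 1 -> 1 = 1
(((!α || β) <-> α) -> ((α || (α -> β)) || !γ)) <-> (((α <-> α) <-> (α -> (α -> α))) -> (!β -> (!β || β))) = 4/5 <-> 1 = 4/5
γ -> γ = 3/5 -> 3/5 = 1
!(γ -> γ) = !1 = 0
!γ = !3/5 = 2/5
β -> !γ = 1/5 -> 2/5 = 1
!(γ -> γ) || (β -> !γ) = 0 || 1 = 1
β -> α = 1/5 -> 3/5 = 1
α -> (β -> α) = 3/5 -> 1 = 1
!(α -> (β -> α)) = !1 = 0
!!(α -> (β -> α)) = !0 = 1
(!(γ -> γ) || (β -> !γ)) || !!(α -> (β -> α)) = 1 || 1 = 1
((((!α || β) <-> α) -> ((α || (α -> β)) || !γ)) <-> (((α <-> α) <-> (α -> (α -> α))) -> (!β -> (!β || β)))) <-> ((!(γ -> γ) || (β -> !γ)) || !!(α -> (β -> α))) = 4/5 <-> 1 = 4/5
!(((((!α || β) <-> α) -> ((α || (α -> β)) || !γ)) <-> (((α <-> α) <-> (α -> (α -> α))) -> (!β -> (!β || β)))) <-> ((!(γ -> γ) || (β -> !γ)) || !!(α -> (β -> α)))) = !4/5 = 1/5

1/5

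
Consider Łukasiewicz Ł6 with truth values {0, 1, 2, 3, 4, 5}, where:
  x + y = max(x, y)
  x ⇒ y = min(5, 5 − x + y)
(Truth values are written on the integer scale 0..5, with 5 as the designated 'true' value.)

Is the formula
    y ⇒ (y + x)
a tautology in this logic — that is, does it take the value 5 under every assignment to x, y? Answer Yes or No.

Yes

At x = 2, y = 0, for instance:
y + x = 0 + 2 = 2
y ⇒ (y + x) = 0 ⇒ 2 = 5
and checking the remaining 35 assignments likewise gives ≥ 5 in every case.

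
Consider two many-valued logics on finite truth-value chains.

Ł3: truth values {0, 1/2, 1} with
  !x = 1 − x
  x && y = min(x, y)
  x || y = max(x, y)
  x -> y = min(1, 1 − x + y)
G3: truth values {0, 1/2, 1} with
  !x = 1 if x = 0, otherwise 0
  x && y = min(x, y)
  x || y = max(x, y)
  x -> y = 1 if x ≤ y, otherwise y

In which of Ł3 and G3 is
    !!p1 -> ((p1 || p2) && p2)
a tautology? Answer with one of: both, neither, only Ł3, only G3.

neither

In Ł3: at p1 = 1/2, p2 = 0 the value is 1/2 — not a tautology.
In G3: at p1 = 1/2, p2 = 0 the value is 0 — not a tautology.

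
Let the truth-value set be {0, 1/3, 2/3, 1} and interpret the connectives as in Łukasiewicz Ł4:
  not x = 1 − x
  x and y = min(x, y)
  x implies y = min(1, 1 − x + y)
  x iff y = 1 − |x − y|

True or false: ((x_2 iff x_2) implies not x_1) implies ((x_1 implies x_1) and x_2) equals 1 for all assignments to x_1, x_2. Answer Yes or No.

No

Counterexample: take x_1 = 0, x_2 = 0.
x_2 iff x_2 = 0 iff 0 = 1
not x_1 = not 0 = 1
(x_2 iff x_2) implies not x_1 = 1 implies 1 = 1
x_1 implies x_1 = 0 implies 0 = 1
(x_1 implies x_1) and x_2 = 1 and 0 = 0
((x_2 iff x_2) implies not x_1) implies ((x_1 implies x_1) and x_2) = 1 implies 0 = 0
This gives 0 ≠ 1.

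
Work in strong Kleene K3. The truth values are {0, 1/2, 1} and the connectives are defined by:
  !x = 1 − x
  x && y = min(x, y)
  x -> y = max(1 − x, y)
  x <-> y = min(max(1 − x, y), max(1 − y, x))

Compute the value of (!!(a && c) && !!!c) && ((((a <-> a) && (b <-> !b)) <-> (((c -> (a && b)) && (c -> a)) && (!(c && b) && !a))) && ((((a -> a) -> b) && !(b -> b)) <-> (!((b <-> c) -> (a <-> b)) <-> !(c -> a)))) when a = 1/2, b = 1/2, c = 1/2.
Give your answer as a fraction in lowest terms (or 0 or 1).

a && c = 1/2 && 1/2 = 1/2
!(a && c) = !1/2 = 1/2
!!(a && c) = !1/2 = 1/2
!c = !1/2 = 1/2
!!c = !1/2 = 1/2
!!!c = !1/2 = 1/2
!!(a && c) && !!!c = 1/2 && 1/2 = 1/2
a <-> a = 1/2 <-> 1/2 = 1/2
!b = !1/2 = 1/2
b <-> !b = 1/2 <-> 1/2 = 1/2
(a <-> a) && (b <-> !b) = 1/2 && 1/2 = 1/2
a && b = 1/2 && 1/2 = 1/2
c -> (a && b) = 1/2 -> 1/2 = 1/2
c -> a = 1/2 -> 1/2 = 1/2
(c -> (a && b)) && (c -> a) = 1/2 && 1/2 = 1/2
c && b = 1/2 && 1/2 = 1/2
!(c && b) = !1/2 = 1/2
!a = !1/2 = 1/2
!(c && b) && !a = 1/2 && 1/2 = 1/2
((c -> (a && b)) && (c -> a)) && (!(c && b) && !a) = 1/2 && 1/2 = 1/2
((a <-> a) && (b <-> !b)) <-> (((c -> (a && b)) && (c -> a)) && (!(c && b) && !a)) = 1/2 <-> 1/2 = 1/2
a -> a = 1/2 -> 1/2 = 1/2
(a -> a) -> b = 1/2 -> 1/2 = 1/2
b -> b = 1/2 -> 1/2 = 1/2
!(b -> b) = !1/2 = 1/2
((a -> a) -> b) && !(b -> b) = 1/2 && 1/2 = 1/2
b <-> c = 1/2 <-> 1/2 = 1/2
a <-> b = 1/2 <-> 1/2 = 1/2
(b <-> c) -> (a <-> b) = 1/2 -> 1/2 = 1/2
!((b <-> c) -> (a <-> b)) = !1/2 = 1/2
c -> a = 1/2 -> 1/2 = 1/2
!(c -> a) = !1/2 = 1/2
!((b <-> c) -> (a <-> b)) <-> !(c -> a) = 1/2 <-> 1/2 = 1/2
(((a -> a) -> b) && !(b -> b)) <-> (!((b <-> c) -> (a <-> b)) <-> !(c -> a)) = 1/2 <-> 1/2 = 1/2
(((a <-> a) && (b <-> !b)) <-> (((c -> (a && b)) && (c -> a)) && (!(c && b) && !a))) && ((((a -> a) -> b) && !(b -> b)) <-> (!((b <-> c) -> (a <-> b)) <-> !(c -> a))) = 1/2 && 1/2 = 1/2
(!!(a && c) && !!!c) && ((((a <-> a) && (b <-> !b)) <-> (((c -> (a && b)) && (c -> a)) && (!(c && b) && !a))) && ((((a -> a) -> b) && !(b -> b)) <-> (!((b <-> c) -> (a <-> b)) <-> !(c -> a)))) = 1/2 && 1/2 = 1/2

1/2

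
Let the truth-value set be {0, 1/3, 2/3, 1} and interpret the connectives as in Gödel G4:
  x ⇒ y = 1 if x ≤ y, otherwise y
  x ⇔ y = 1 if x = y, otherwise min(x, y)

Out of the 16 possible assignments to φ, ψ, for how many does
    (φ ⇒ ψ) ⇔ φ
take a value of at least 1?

φ = 0, ψ = 0 ↦ 0  <
φ = 0, ψ = 1/3 ↦ 0  <
φ = 0, ψ = 2/3 ↦ 0  <
φ = 0, ψ = 1 ↦ 0  <
φ = 1/3, ψ = 0 ↦ 0  <
φ = 1/3, ψ = 1/3 ↦ 1/3  <
φ = 1/3, ψ = 2/3 ↦ 1/3  <
φ = 1/3, ψ = 1 ↦ 1/3  <
φ = 2/3, ψ = 0 ↦ 0  <
φ = 2/3, ψ = 1/3 ↦ 1/3  <
φ = 2/3, ψ = 2/3 ↦ 2/3  <
φ = 2/3, ψ = 1 ↦ 2/3  <
φ = 1, ψ = 0 ↦ 0  <
φ = 1, ψ = 1/3 ↦ 1/3  <
φ = 1, ψ = 2/3 ↦ 2/3  <
φ = 1, ψ = 1 ↦ 1  ≥
So 1 of the 16 assignments meets the threshold.

1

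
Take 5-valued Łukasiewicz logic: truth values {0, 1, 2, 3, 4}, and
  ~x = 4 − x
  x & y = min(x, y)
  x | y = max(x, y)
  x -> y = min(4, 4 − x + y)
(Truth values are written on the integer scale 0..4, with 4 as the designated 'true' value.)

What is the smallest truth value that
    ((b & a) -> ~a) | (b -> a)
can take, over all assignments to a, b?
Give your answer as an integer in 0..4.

3

Take a = 3, b = 4:
b & a = 4 & 3 = 3
~a = ~3 = 1
(b & a) -> ~a = 3 -> 1 = 2
b -> a = 4 -> 3 = 3
((b & a) -> ~a) | (b -> a) = 2 | 3 = 3
No assignment yields a value below 3, so this is the minimum.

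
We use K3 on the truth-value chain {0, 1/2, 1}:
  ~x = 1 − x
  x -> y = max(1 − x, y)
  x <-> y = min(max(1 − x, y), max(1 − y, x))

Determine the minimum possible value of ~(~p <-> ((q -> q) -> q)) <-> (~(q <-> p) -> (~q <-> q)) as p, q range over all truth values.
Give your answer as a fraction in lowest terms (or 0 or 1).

Take p = 0, q = 1/2:
~p = ~0 = 1
q -> q = 1/2 -> 1/2 = 1/2
(q -> q) -> q = 1/2 -> 1/2 = 1/2
~p <-> ((q -> q) -> q) = 1 <-> 1/2 = 1/2
~(~p <-> ((q -> q) -> q)) = ~1/2 = 1/2
q <-> p = 1/2 <-> 0 = 1/2
~(q <-> p) = ~1/2 = 1/2
~q = ~1/2 = 1/2
~q <-> q = 1/2 <-> 1/2 = 1/2
~(q <-> p) -> (~q <-> q) = 1/2 -> 1/2 = 1/2
~(~p <-> ((q -> q) -> q)) <-> (~(q <-> p) -> (~q <-> q)) = 1/2 <-> 1/2 = 1/2
No assignment yields a value below 1/2, so this is the minimum.

1/2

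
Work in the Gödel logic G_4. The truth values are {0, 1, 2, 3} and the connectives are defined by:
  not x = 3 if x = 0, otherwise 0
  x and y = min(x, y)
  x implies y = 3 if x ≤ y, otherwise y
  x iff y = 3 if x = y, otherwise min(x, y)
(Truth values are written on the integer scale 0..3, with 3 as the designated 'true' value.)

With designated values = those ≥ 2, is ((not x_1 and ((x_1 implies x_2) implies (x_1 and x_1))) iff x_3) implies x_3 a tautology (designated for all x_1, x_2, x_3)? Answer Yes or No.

No

Counterexample: take x_1 = 0, x_2 = 0, x_3 = 0.
not x_1 = not 0 = 3
x_1 implies x_2 = 0 implies 0 = 3
x_1 and x_1 = 0 and 0 = 0
(x_1 implies x_2) implies (x_1 and x_1) = 3 implies 0 = 0
not x_1 and ((x_1 implies x_2) implies (x_1 and x_1)) = 3 and 0 = 0
(not x_1 and ((x_1 implies x_2) implies (x_1 and x_1))) iff x_3 = 0 iff 0 = 3
((not x_1 and ((x_1 implies x_2) implies (x_1 and x_1))) iff x_3) implies x_3 = 3 implies 0 = 0
This gives 0, which is below 2.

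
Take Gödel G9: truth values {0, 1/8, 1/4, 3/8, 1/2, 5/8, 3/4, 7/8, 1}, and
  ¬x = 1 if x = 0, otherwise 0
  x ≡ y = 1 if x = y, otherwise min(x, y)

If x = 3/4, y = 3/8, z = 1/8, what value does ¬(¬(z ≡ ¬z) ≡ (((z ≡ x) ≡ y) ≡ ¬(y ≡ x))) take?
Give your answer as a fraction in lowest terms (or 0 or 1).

¬z = ¬1/8 = 0
z ≡ ¬z = 1/8 ≡ 0 = 0
¬(z ≡ ¬z) = ¬0 = 1
z ≡ x = 1/8 ≡ 3/4 = 1/8
(z ≡ x) ≡ y = 1/8 ≡ 3/8 = 1/8
y ≡ x = 3/8 ≡ 3/4 = 3/8
¬(y ≡ x) = ¬3/8 = 0
((z ≡ x) ≡ y) ≡ ¬(y ≡ x) = 1/8 ≡ 0 = 0
¬(z ≡ ¬z) ≡ (((z ≡ x) ≡ y) ≡ ¬(y ≡ x)) = 1 ≡ 0 = 0
¬(¬(z ≡ ¬z) ≡ (((z ≡ x) ≡ y) ≡ ¬(y ≡ x))) = ¬0 = 1

1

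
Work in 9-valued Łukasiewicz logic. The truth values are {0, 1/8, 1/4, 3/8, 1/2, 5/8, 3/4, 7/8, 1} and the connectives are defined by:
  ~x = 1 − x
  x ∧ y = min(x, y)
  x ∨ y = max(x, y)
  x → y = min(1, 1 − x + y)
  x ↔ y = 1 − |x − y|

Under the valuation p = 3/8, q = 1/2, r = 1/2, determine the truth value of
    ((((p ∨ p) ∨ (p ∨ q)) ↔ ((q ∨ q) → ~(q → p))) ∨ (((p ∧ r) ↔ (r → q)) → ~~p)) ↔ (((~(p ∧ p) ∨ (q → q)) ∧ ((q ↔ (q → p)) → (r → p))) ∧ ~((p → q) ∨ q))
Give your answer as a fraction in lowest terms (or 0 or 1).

p ∨ p = 3/8 ∨ 3/8 = 3/8
p ∨ q = 3/8 ∨ 1/2 = 1/2
(p ∨ p) ∨ (p ∨ q) = 3/8 ∨ 1/2 = 1/2
q ∨ q = 1/2 ∨ 1/2 = 1/2
q → p = 1/2 → 3/8 = 7/8
~(q → p) = ~7/8 = 1/8
(q ∨ q) → ~(q → p) = 1/2 → 1/8 = 5/8
((p ∨ p) ∨ (p ∨ q)) ↔ ((q ∨ q) → ~(q → p)) = 1/2 ↔ 5/8 = 7/8
p ∧ r = 3/8 ∧ 1/2 = 3/8
r → q = 1/2 → 1/2 = 1
(p ∧ r) ↔ (r → q) = 3/8 ↔ 1 = 3/8
~p = ~3/8 = 5/8
~~p = ~5/8 = 3/8
((p ∧ r) ↔ (r → q)) → ~~p = 3/8 → 3/8 = 1
(((p ∨ p) ∨ (p ∨ q)) ↔ ((q ∨ q) → ~(q → p))) ∨ (((p ∧ r) ↔ (r → q)) → ~~p) = 7/8 ∨ 1 = 1
p ∧ p = 3/8 ∧ 3/8 = 3/8
~(p ∧ p) = ~3/8 = 5/8
q → q = 1/2 → 1/2 = 1
~(p ∧ p) ∨ (q → q) = 5/8 ∨ 1 = 1
q → p = 1/2 → 3/8 = 7/8
q ↔ (q → p) = 1/2 ↔ 7/8 = 5/8
r → p = 1/2 → 3/8 = 7/8
(q ↔ (q → p)) → (r → p) = 5/8 → 7/8 = 1
(~(p ∧ p) ∨ (q → q)) ∧ ((q ↔ (q → p)) → (r → p)) = 1 ∧ 1 = 1
p → q = 3/8 → 1/2 = 1
(p → q) ∨ q = 1 ∨ 1/2 = 1
~((p → q) ∨ q) = ~1 = 0
((~(p ∧ p) ∨ (q → q)) ∧ ((q ↔ (q → p)) → (r → p))) ∧ ~((p → q) ∨ q) = 1 ∧ 0 = 0
((((p ∨ p) ∨ (p ∨ q)) ↔ ((q ∨ q) → ~(q → p))) ∨ (((p ∧ r) ↔ (r → q)) → ~~p)) ↔ (((~(p ∧ p) ∨ (q → q)) ∧ ((q ↔ (q → p)) → (r → p))) ∧ ~((p → q) ∨ q)) = 1 ↔ 0 = 0

0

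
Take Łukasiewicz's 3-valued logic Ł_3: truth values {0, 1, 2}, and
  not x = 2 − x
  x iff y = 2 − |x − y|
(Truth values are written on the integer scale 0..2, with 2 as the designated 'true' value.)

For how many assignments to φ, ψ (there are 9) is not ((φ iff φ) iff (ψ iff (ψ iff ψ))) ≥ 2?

3

φ = 0, ψ = 0 ↦ 2  ≥
φ = 0, ψ = 1 ↦ 1  <
φ = 0, ψ = 2 ↦ 0  <
φ = 1, ψ = 0 ↦ 2  ≥
φ = 1, ψ = 1 ↦ 1  <
φ = 1, ψ = 2 ↦ 0  <
φ = 2, ψ = 0 ↦ 2  ≥
φ = 2, ψ = 1 ↦ 1  <
φ = 2, ψ = 2 ↦ 0  <
So 3 of the 9 assignments meet the threshold.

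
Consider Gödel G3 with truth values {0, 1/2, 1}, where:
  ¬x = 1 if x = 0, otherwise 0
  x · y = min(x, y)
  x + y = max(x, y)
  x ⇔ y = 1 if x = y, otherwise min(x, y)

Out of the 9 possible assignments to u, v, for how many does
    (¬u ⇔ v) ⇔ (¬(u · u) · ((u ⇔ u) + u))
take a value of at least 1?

5

u = 0, v = 0 ↦ 0  <
u = 0, v = 1/2 ↦ 1/2  <
u = 0, v = 1 ↦ 1  ≥
u = 1/2, v = 0 ↦ 0  <
u = 1/2, v = 1/2 ↦ 1  ≥
u = 1/2, v = 1 ↦ 1  ≥
u = 1, v = 0 ↦ 0  <
u = 1, v = 1/2 ↦ 1  ≥
u = 1, v = 1 ↦ 1  ≥
So 5 of the 9 assignments meet the threshold.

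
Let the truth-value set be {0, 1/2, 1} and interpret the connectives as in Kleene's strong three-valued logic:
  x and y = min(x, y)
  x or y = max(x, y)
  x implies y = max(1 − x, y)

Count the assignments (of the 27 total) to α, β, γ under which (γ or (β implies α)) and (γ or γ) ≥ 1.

9

value 1: 9 assignments (counts)
value 1/2: 9 assignments
value 0: 9 assignments
So 9 of the 27 assignments meet the threshold.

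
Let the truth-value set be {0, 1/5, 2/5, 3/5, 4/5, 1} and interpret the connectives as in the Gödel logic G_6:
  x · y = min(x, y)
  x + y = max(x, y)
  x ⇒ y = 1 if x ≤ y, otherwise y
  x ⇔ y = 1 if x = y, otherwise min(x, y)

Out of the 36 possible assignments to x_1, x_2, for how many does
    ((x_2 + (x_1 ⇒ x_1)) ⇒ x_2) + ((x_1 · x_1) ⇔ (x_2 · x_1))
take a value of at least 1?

21

value 1: 21 assignments (counts)
value 4/5: 1 assignment
value 3/5: 2 assignments
value 2/5: 3 assignments
value 1/5: 4 assignments
value 0: 5 assignments
So 21 of the 36 assignments meet the threshold.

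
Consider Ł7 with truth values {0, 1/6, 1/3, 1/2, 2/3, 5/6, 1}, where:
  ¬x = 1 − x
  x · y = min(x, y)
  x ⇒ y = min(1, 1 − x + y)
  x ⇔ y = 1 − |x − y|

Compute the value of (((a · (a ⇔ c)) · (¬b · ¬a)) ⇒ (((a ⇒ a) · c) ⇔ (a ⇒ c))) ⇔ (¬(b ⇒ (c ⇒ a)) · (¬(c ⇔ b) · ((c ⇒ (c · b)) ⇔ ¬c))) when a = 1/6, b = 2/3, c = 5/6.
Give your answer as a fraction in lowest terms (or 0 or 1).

1/6

a ⇔ c = 1/6 ⇔ 5/6 = 1/3
a · (a ⇔ c) = 1/6 · 1/3 = 1/6
¬b = ¬2/3 = 1/3
¬a = ¬1/6 = 5/6
¬b · ¬a = 1/3 · 5/6 = 1/3
(a · (a ⇔ c)) · (¬b · ¬a) = 1/6 · 1/3 = 1/6
a ⇒ a = 1/6 ⇒ 1/6 = 1
(a ⇒ a) · c = 1 · 5/6 = 5/6
a ⇒ c = 1/6 ⇒ 5/6 = 1
((a ⇒ a) · c) ⇔ (a ⇒ c) = 5/6 ⇔ 1 = 5/6
((a · (a ⇔ c)) · (¬b · ¬a)) ⇒ (((a ⇒ a) · c) ⇔ (a ⇒ c)) = 1/6 ⇒ 5/6 = 1
c ⇒ a = 5/6 ⇒ 1/6 = 1/3
b ⇒ (c ⇒ a) = 2/3 ⇒ 1/3 = 2/3
¬(b ⇒ (c ⇒ a)) = ¬2/3 = 1/3
c ⇔ b = 5/6 ⇔ 2/3 = 5/6
¬(c ⇔ b) = ¬5/6 = 1/6
c · b = 5/6 · 2/3 = 2/3
c ⇒ (c · b) = 5/6 ⇒ 2/3 = 5/6
¬c = ¬5/6 = 1/6
(c ⇒ (c · b)) ⇔ ¬c = 5/6 ⇔ 1/6 = 1/3
¬(c ⇔ b) · ((c ⇒ (c · b)) ⇔ ¬c) = 1/6 · 1/3 = 1/6
¬(b ⇒ (c ⇒ a)) · (¬(c ⇔ b) · ((c ⇒ (c · b)) ⇔ ¬c)) = 1/3 · 1/6 = 1/6
(((a · (a ⇔ c)) · (¬b · ¬a)) ⇒ (((a ⇒ a) · c) ⇔ (a ⇒ c))) ⇔ (¬(b ⇒ (c ⇒ a)) · (¬(c ⇔ b) · ((c ⇒ (c · b)) ⇔ ¬c))) = 1 ⇔ 1/6 = 1/6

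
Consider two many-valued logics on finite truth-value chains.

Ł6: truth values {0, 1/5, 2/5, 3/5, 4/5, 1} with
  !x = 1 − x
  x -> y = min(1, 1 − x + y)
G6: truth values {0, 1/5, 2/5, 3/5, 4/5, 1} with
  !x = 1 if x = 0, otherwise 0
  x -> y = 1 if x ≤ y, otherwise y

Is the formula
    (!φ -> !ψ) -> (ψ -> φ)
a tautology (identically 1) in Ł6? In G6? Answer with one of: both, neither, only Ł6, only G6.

In Ł6: every assignment gives 1 — tautology.
In G6: at φ = 1/5, ψ = 2/5 the value is 1/5 — not a tautology.

only Ł6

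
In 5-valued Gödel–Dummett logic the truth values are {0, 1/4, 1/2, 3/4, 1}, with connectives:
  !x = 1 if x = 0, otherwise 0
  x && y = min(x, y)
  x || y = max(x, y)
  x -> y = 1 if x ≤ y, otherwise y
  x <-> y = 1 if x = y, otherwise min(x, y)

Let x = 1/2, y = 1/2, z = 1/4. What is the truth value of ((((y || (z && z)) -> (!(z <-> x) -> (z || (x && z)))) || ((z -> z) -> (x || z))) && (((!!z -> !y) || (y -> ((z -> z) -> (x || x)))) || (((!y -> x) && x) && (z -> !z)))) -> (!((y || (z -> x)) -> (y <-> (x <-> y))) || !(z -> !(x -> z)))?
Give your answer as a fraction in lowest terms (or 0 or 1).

z && z = 1/4 && 1/4 = 1/4
y || (z && z) = 1/2 || 1/4 = 1/2
z <-> x = 1/4 <-> 1/2 = 1/4
!(z <-> x) = !1/4 = 0
x && z = 1/2 && 1/4 = 1/4
z || (x && z) = 1/4 || 1/4 = 1/4
!(z <-> x) -> (z || (x && z)) = 0 -> 1/4 = 1
(y || (z && z)) -> (!(z <-> x) -> (z || (x && z))) = 1/2 -> 1 = 1
z -> z = 1/4 -> 1/4 = 1
x || z = 1/2 || 1/4 = 1/2
(z -> z) -> (x || z) = 1 -> 1/2 = 1/2
((y || (z && z)) -> (!(z <-> x) -> (z || (x && z)))) || ((z -> z) -> (x || z)) = 1 || 1/2 = 1
!z = !1/4 = 0
!!z = !0 = 1
!y = !1/2 = 0
!!z -> !y = 1 -> 0 = 0
z -> z = 1/4 -> 1/4 = 1
x || x = 1/2 || 1/2 = 1/2
(z -> z) -> (x || x) = 1 -> 1/2 = 1/2
y -> ((z -> z) -> (x || x)) = 1/2 -> 1/2 = 1
(!!z -> !y) || (y -> ((z -> z) -> (x || x))) = 0 || 1 = 1
!y = !1/2 = 0
!y -> x = 0 -> 1/2 = 1
(!y -> x) && x = 1 && 1/2 = 1/2
!z = !1/4 = 0
z -> !z = 1/4 -> 0 = 0
((!y -> x) && x) && (z -> !z) = 1/2 && 0 = 0
((!!z -> !y) || (y -> ((z -> z) -> (x || x)))) || (((!y -> x) && x) && (z -> !z)) = 1 || 0 = 1
(((y || (z && z)) -> (!(z <-> x) -> (z || (x && z)))) || ((z -> z) -> (x || z))) && (((!!z -> !y) || (y -> ((z -> z) -> (x || x)))) || (((!y -> x) && x) && (z -> !z))) = 1 && 1 = 1
z -> x = 1/4 -> 1/2 = 1
y || (z -> x) = 1/2 || 1 = 1
x <-> y = 1/2 <-> 1/2 = 1
y <-> (x <-> y) = 1/2 <-> 1 = 1/2
(y || (z -> x)) -> (y <-> (x <-> y)) = 1 -> 1/2 = 1/2
!((y || (z -> x)) -> (y <-> (x <-> y))) = !1/2 = 0
x -> z = 1/2 -> 1/4 = 1/4
!(x -> z) = !1/4 = 0
z -> !(x -> z) = 1/4 -> 0 = 0
!(z -> !(x -> z)) = !0 = 1
!((y || (z -> x)) -> (y <-> (x <-> y))) || !(z -> !(x -> z)) = 0 || 1 = 1
((((y || (z && z)) -> (!(z <-> x) -> (z || (x && z)))) || ((z -> z) -> (x || z))) && (((!!z -> !y) || (y -> ((z -> z) -> (x || x)))) || (((!y -> x) && x) && (z -> !z)))) -> (!((y || (z -> x)) -> (y <-> (x <-> y))) || !(z -> !(x -> z))) = 1 -> 1 = 1

1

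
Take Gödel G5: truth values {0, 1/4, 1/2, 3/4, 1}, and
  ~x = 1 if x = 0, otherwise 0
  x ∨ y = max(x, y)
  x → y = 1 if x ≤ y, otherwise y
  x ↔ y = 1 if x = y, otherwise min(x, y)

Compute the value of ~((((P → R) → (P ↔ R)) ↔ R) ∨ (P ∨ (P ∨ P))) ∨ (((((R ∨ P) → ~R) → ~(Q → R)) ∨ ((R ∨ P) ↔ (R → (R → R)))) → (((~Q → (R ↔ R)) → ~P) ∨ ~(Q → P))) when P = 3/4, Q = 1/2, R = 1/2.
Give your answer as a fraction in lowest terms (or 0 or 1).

0

P → R = 3/4 → 1/2 = 1/2
P ↔ R = 3/4 ↔ 1/2 = 1/2
(P → R) → (P ↔ R) = 1/2 → 1/2 = 1
((P → R) → (P ↔ R)) ↔ R = 1 ↔ 1/2 = 1/2
P ∨ P = 3/4 ∨ 3/4 = 3/4
P ∨ (P ∨ P) = 3/4 ∨ 3/4 = 3/4
(((P → R) → (P ↔ R)) ↔ R) ∨ (P ∨ (P ∨ P)) = 1/2 ∨ 3/4 = 3/4
~((((P → R) → (P ↔ R)) ↔ R) ∨ (P ∨ (P ∨ P))) = ~3/4 = 0
R ∨ P = 1/2 ∨ 3/4 = 3/4
~R = ~1/2 = 0
(R ∨ P) → ~R = 3/4 → 0 = 0
Q → R = 1/2 → 1/2 = 1
~(Q → R) = ~1 = 0
((R ∨ P) → ~R) → ~(Q → R) = 0 → 0 = 1
R ∨ P = 1/2 ∨ 3/4 = 3/4
R → R = 1/2 → 1/2 = 1
R → (R → R) = 1/2 → 1 = 1
(R ∨ P) ↔ (R → (R → R)) = 3/4 ↔ 1 = 3/4
(((R ∨ P) → ~R) → ~(Q → R)) ∨ ((R ∨ P) ↔ (R → (R → R))) = 1 ∨ 3/4 = 1
~Q = ~1/2 = 0
R ↔ R = 1/2 ↔ 1/2 = 1
~Q → (R ↔ R) = 0 → 1 = 1
~P = ~3/4 = 0
(~Q → (R ↔ R)) → ~P = 1 → 0 = 0
Q → P = 1/2 → 3/4 = 1
~(Q → P) = ~1 = 0
((~Q → (R ↔ R)) → ~P) ∨ ~(Q → P) = 0 ∨ 0 = 0
((((R ∨ P) → ~R) → ~(Q → R)) ∨ ((R ∨ P) ↔ (R → (R → R)))) → (((~Q → (R ↔ R)) → ~P) ∨ ~(Q → P)) = 1 → 0 = 0
~((((P → R) → (P ↔ R)) ↔ R) ∨ (P ∨ (P ∨ P))) ∨ (((((R ∨ P) → ~R) → ~(Q → R)) ∨ ((R ∨ P) ↔ (R → (R → R)))) → (((~Q → (R ↔ R)) → ~P) ∨ ~(Q → P))) = 0 ∨ 0 = 0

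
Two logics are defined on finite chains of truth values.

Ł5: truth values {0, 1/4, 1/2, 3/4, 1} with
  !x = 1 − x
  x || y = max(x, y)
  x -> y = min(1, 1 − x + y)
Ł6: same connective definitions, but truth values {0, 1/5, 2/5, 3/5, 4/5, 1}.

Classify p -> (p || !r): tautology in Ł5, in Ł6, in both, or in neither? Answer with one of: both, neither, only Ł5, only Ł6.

both

In Ł5: every assignment gives 1 — tautology.
In Ł6: every assignment gives 1 — tautology.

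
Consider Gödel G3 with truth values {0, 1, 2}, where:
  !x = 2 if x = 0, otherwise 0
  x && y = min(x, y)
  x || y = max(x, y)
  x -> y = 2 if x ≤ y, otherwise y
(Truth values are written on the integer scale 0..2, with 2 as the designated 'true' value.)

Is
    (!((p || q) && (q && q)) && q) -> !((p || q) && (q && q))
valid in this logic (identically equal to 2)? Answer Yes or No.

p = 0, q = 0 ↦ 2
p = 0, q = 1 ↦ 2
p = 0, q = 2 ↦ 2
p = 1, q = 0 ↦ 2
p = 1, q = 1 ↦ 2
p = 1, q = 2 ↦ 2
p = 2, q = 0 ↦ 2
p = 2, q = 1 ↦ 2
p = 2, q = 2 ↦ 2
Every assignment gives a value ≥ 2.

Yes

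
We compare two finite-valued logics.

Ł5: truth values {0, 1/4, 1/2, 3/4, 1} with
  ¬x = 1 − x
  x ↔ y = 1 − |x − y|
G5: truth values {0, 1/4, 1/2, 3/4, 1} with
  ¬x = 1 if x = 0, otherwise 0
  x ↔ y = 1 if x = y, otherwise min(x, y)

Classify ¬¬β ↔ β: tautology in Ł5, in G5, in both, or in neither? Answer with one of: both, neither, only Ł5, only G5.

In Ł5: every assignment gives 1 — tautology.
In G5: at β = 1/4 the value is 1/4 — not a tautology.

only Ł5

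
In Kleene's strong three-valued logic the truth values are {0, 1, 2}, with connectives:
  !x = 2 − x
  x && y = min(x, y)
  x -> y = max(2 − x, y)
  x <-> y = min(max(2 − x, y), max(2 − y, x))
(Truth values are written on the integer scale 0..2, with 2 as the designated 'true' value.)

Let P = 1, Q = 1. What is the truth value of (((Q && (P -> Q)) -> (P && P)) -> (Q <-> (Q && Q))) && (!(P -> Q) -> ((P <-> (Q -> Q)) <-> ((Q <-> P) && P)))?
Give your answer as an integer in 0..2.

1

P -> Q = 1 -> 1 = 1
Q && (P -> Q) = 1 && 1 = 1
P && P = 1 && 1 = 1
(Q && (P -> Q)) -> (P && P) = 1 -> 1 = 1
Q && Q = 1 && 1 = 1
Q <-> (Q && Q) = 1 <-> 1 = 1
((Q && (P -> Q)) -> (P && P)) -> (Q <-> (Q && Q)) = 1 -> 1 = 1
P -> Q = 1 -> 1 = 1
!(P -> Q) = !1 = 1
Q -> Q = 1 -> 1 = 1
P <-> (Q -> Q) = 1 <-> 1 = 1
Q <-> P = 1 <-> 1 = 1
(Q <-> P) && P = 1 && 1 = 1
(P <-> (Q -> Q)) <-> ((Q <-> P) && P) = 1 <-> 1 = 1
!(P -> Q) -> ((P <-> (Q -> Q)) <-> ((Q <-> P) && P)) = 1 -> 1 = 1
(((Q && (P -> Q)) -> (P && P)) -> (Q <-> (Q && Q))) && (!(P -> Q) -> ((P <-> (Q -> Q)) <-> ((Q <-> P) && P))) = 1 && 1 = 1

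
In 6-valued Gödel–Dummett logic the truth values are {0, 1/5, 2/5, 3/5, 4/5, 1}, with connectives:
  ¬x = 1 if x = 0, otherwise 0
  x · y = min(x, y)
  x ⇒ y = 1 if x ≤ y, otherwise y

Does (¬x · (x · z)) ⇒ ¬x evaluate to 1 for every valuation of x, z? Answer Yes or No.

At x = 2/5, z = 1/5, for instance:
¬x = ¬2/5 = 0
x · z = 2/5 · 1/5 = 1/5
¬x · (x · z) = 0 · 1/5 = 0
(¬x · (x · z)) ⇒ ¬x = 0 ⇒ 0 = 1
and checking the remaining 35 assignments likewise gives ≥ 1 in every case.

Yes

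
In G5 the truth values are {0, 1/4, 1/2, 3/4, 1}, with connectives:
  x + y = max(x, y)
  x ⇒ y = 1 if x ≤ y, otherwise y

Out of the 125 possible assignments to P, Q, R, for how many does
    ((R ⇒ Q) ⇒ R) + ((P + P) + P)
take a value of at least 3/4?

value 1: 69 assignments (counts)
value 3/4: 20 assignments (counts)
value 1/2: 18 assignments
value 1/4: 13 assignments
value 0: 5 assignments
So 89 of the 125 assignments meet the threshold.

89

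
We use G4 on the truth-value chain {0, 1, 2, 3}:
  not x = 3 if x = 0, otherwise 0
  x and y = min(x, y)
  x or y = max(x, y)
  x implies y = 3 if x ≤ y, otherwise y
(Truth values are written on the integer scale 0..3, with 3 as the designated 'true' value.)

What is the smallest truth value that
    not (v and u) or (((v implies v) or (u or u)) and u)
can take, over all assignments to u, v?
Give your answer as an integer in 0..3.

1

Take u = 1, v = 1:
v and u = 1 and 1 = 1
not (v and u) = not 1 = 0
v implies v = 1 implies 1 = 3
u or u = 1 or 1 = 1
(v implies v) or (u or u) = 3 or 1 = 3
((v implies v) or (u or u)) and u = 3 and 1 = 1
not (v and u) or (((v implies v) or (u or u)) and u) = 0 or 1 = 1
No assignment yields a value below 1, so this is the minimum.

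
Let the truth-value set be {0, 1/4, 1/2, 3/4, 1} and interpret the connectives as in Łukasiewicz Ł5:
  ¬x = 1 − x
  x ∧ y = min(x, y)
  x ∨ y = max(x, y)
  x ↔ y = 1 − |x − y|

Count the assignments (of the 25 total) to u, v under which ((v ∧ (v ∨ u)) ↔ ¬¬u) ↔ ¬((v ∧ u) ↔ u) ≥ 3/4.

value 1: 4 assignments (counts)
value 3/4: 2 assignments (counts)
value 1/2: 9 assignments
value 1/4: 4 assignments
value 0: 6 assignments
So 6 of the 25 assignments meet the threshold.

6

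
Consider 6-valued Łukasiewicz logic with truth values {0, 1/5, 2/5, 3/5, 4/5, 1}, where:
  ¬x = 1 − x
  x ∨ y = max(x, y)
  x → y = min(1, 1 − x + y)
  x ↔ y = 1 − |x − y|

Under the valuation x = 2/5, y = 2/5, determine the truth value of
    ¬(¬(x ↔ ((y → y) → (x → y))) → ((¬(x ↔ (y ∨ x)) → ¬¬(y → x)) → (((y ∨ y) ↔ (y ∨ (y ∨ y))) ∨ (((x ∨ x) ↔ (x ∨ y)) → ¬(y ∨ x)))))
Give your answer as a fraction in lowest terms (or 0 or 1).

y → y = 2/5 → 2/5 = 1
x → y = 2/5 → 2/5 = 1
(y → y) → (x → y) = 1 → 1 = 1
x ↔ ((y → y) → (x → y)) = 2/5 ↔ 1 = 2/5
¬(x ↔ ((y → y) → (x → y))) = ¬2/5 = 3/5
y ∨ x = 2/5 ∨ 2/5 = 2/5
x ↔ (y ∨ x) = 2/5 ↔ 2/5 = 1
¬(x ↔ (y ∨ x)) = ¬1 = 0
y → x = 2/5 → 2/5 = 1
¬(y → x) = ¬1 = 0
¬¬(y → x) = ¬0 = 1
¬(x ↔ (y ∨ x)) → ¬¬(y → x) = 0 → 1 = 1
y ∨ y = 2/5 ∨ 2/5 = 2/5
y ∨ y = 2/5 ∨ 2/5 = 2/5
y ∨ (y ∨ y) = 2/5 ∨ 2/5 = 2/5
(y ∨ y) ↔ (y ∨ (y ∨ y)) = 2/5 ↔ 2/5 = 1
x ∨ x = 2/5 ∨ 2/5 = 2/5
x ∨ y = 2/5 ∨ 2/5 = 2/5
(x ∨ x) ↔ (x ∨ y) = 2/5 ↔ 2/5 = 1
y ∨ x = 2/5 ∨ 2/5 = 2/5
¬(y ∨ x) = ¬2/5 = 3/5
((x ∨ x) ↔ (x ∨ y)) → ¬(y ∨ x) = 1 → 3/5 = 3/5
((y ∨ y) ↔ (y ∨ (y ∨ y))) ∨ (((x ∨ x) ↔ (x ∨ y)) → ¬(y ∨ x)) = 1 ∨ 3/5 = 1
(¬(x ↔ (y ∨ x)) → ¬¬(y → x)) → (((y ∨ y) ↔ (y ∨ (y ∨ y))) ∨ (((x ∨ x) ↔ (x ∨ y)) → ¬(y ∨ x))) = 1 → 1 = 1
¬(x ↔ ((y → y) → (x → y))) → ((¬(x ↔ (y ∨ x)) → ¬¬(y → x)) → (((y ∨ y) ↔ (y ∨ (y ∨ y))) ∨ (((x ∨ x) ↔ (x ∨ y)) → ¬(y ∨ x)))) = 3/5 → 1 = 1
¬(¬(x ↔ ((y → y) → (x → y))) → ((¬(x ↔ (y ∨ x)) → ¬¬(y → x)) → (((y ∨ y) ↔ (y ∨ (y ∨ y))) ∨ (((x ∨ x) ↔ (x ∨ y)) → ¬(y ∨ x))))) = ¬1 = 0

0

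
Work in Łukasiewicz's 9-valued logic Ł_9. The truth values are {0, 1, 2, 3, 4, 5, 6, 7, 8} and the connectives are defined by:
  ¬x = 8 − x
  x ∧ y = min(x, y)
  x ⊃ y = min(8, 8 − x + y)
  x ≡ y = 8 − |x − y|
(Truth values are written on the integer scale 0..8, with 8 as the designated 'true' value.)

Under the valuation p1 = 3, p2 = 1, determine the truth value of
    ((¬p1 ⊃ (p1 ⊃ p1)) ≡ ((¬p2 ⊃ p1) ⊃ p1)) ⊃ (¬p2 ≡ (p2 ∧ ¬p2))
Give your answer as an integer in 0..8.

¬p1 = ¬3 = 5
p1 ⊃ p1 = 3 ⊃ 3 = 8
¬p1 ⊃ (p1 ⊃ p1) = 5 ⊃ 8 = 8
¬p2 = ¬1 = 7
¬p2 ⊃ p1 = 7 ⊃ 3 = 4
(¬p2 ⊃ p1) ⊃ p1 = 4 ⊃ 3 = 7
(¬p1 ⊃ (p1 ⊃ p1)) ≡ ((¬p2 ⊃ p1) ⊃ p1) = 8 ≡ 7 = 7
¬p2 = ¬1 = 7
¬p2 = ¬1 = 7
p2 ∧ ¬p2 = 1 ∧ 7 = 1
¬p2 ≡ (p2 ∧ ¬p2) = 7 ≡ 1 = 2
((¬p1 ⊃ (p1 ⊃ p1)) ≡ ((¬p2 ⊃ p1) ⊃ p1)) ⊃ (¬p2 ≡ (p2 ∧ ¬p2)) = 7 ⊃ 2 = 3

3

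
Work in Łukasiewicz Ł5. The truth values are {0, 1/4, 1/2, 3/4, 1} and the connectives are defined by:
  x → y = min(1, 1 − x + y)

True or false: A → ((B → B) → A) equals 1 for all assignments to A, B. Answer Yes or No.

Yes

At A = 1/4, B = 0, for instance:
B → B = 0 → 0 = 1
(B → B) → A = 1 → 1/4 = 1/4
A → ((B → B) → A) = 1/4 → 1/4 = 1
and checking the remaining 24 assignments likewise gives ≥ 1 in every case.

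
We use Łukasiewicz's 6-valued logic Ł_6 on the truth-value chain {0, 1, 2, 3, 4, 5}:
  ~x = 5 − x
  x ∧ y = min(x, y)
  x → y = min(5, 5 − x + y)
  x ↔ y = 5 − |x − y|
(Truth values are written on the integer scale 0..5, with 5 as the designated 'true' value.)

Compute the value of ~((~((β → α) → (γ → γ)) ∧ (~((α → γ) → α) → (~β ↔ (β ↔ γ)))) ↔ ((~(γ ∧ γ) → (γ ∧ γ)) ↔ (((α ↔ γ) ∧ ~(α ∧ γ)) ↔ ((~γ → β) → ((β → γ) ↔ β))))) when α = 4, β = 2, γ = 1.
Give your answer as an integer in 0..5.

5

β → α = 2 → 4 = 5
γ → γ = 1 → 1 = 5
(β → α) → (γ → γ) = 5 → 5 = 5
~((β → α) → (γ → γ)) = ~5 = 0
α → γ = 4 → 1 = 2
(α → γ) → α = 2 → 4 = 5
~((α → γ) → α) = ~5 = 0
~β = ~2 = 3
β ↔ γ = 2 ↔ 1 = 4
~β ↔ (β ↔ γ) = 3 ↔ 4 = 4
~((α → γ) → α) → (~β ↔ (β ↔ γ)) = 0 → 4 = 5
~((β → α) → (γ → γ)) ∧ (~((α → γ) → α) → (~β ↔ (β ↔ γ))) = 0 ∧ 5 = 0
γ ∧ γ = 1 ∧ 1 = 1
~(γ ∧ γ) = ~1 = 4
γ ∧ γ = 1 ∧ 1 = 1
~(γ ∧ γ) → (γ ∧ γ) = 4 → 1 = 2
α ↔ γ = 4 ↔ 1 = 2
α ∧ γ = 4 ∧ 1 = 1
~(α ∧ γ) = ~1 = 4
(α ↔ γ) ∧ ~(α ∧ γ) = 2 ∧ 4 = 2
~γ = ~1 = 4
~γ → β = 4 → 2 = 3
β → γ = 2 → 1 = 4
(β → γ) ↔ β = 4 ↔ 2 = 3
(~γ → β) → ((β → γ) ↔ β) = 3 → 3 = 5
((α ↔ γ) ∧ ~(α ∧ γ)) ↔ ((~γ → β) → ((β → γ) ↔ β)) = 2 ↔ 5 = 2
(~(γ ∧ γ) → (γ ∧ γ)) ↔ (((α ↔ γ) ∧ ~(α ∧ γ)) ↔ ((~γ → β) → ((β → γ) ↔ β))) = 2 ↔ 2 = 5
(~((β → α) → (γ → γ)) ∧ (~((α → γ) → α) → (~β ↔ (β ↔ γ)))) ↔ ((~(γ ∧ γ) → (γ ∧ γ)) ↔ (((α ↔ γ) ∧ ~(α ∧ γ)) ↔ ((~γ → β) → ((β → γ) ↔ β)))) = 0 ↔ 5 = 0
~((~((β → α) → (γ → γ)) ∧ (~((α → γ) → α) → (~β ↔ (β ↔ γ)))) ↔ ((~(γ ∧ γ) → (γ ∧ γ)) ↔ (((α ↔ γ) ∧ ~(α ∧ γ)) ↔ ((~γ → β) → ((β → γ) ↔ β))))) = ~0 = 5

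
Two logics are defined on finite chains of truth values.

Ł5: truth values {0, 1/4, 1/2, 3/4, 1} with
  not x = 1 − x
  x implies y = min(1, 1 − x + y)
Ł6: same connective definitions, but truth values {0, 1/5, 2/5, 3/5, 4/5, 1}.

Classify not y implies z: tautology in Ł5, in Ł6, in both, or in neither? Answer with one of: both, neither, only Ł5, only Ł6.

In Ł5: at y = 0, z = 0 the value is 0 — not a tautology.
In Ł6: at y = 0, z = 0 the value is 0 — not a tautology.

neither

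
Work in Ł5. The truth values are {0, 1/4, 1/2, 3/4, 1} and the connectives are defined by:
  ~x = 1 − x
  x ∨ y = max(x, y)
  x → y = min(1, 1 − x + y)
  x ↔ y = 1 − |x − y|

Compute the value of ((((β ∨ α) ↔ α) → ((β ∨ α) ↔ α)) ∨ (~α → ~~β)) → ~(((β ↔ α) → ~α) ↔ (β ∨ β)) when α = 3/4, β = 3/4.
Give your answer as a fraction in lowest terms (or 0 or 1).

1/2

β ∨ α = 3/4 ∨ 3/4 = 3/4
(β ∨ α) ↔ α = 3/4 ↔ 3/4 = 1
β ∨ α = 3/4 ∨ 3/4 = 3/4
(β ∨ α) ↔ α = 3/4 ↔ 3/4 = 1
((β ∨ α) ↔ α) → ((β ∨ α) ↔ α) = 1 → 1 = 1
~α = ~3/4 = 1/4
~β = ~3/4 = 1/4
~~β = ~1/4 = 3/4
~α → ~~β = 1/4 → 3/4 = 1
(((β ∨ α) ↔ α) → ((β ∨ α) ↔ α)) ∨ (~α → ~~β) = 1 ∨ 1 = 1
β ↔ α = 3/4 ↔ 3/4 = 1
~α = ~3/4 = 1/4
(β ↔ α) → ~α = 1 → 1/4 = 1/4
β ∨ β = 3/4 ∨ 3/4 = 3/4
((β ↔ α) → ~α) ↔ (β ∨ β) = 1/4 ↔ 3/4 = 1/2
~(((β ↔ α) → ~α) ↔ (β ∨ β)) = ~1/2 = 1/2
((((β ∨ α) ↔ α) → ((β ∨ α) ↔ α)) ∨ (~α → ~~β)) → ~(((β ↔ α) → ~α) ↔ (β ∨ β)) = 1 → 1/2 = 1/2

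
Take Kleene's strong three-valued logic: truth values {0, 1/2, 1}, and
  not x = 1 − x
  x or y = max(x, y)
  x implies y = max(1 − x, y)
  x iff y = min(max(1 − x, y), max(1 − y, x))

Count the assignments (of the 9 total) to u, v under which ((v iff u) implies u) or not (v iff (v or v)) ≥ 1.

4

u = 0, v = 0 ↦ 0  <
u = 0, v = 1/2 ↦ 1/2  <
u = 0, v = 1 ↦ 1  ≥
u = 1/2, v = 0 ↦ 1/2  <
u = 1/2, v = 1/2 ↦ 1/2  <
u = 1/2, v = 1 ↦ 1/2  <
u = 1, v = 0 ↦ 1  ≥
u = 1, v = 1/2 ↦ 1  ≥
u = 1, v = 1 ↦ 1  ≥
So 4 of the 9 assignments meet the threshold.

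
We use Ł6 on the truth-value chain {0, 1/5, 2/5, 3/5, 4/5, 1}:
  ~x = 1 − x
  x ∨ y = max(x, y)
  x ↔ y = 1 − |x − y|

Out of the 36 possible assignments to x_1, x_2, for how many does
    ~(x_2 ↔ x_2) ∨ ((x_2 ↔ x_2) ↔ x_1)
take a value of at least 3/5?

value 1: 6 assignments (counts)
value 4/5: 6 assignments (counts)
value 3/5: 6 assignments (counts)
value 2/5: 6 assignments
value 1/5: 6 assignments
value 0: 6 assignments
So 18 of the 36 assignments meet the threshold.

18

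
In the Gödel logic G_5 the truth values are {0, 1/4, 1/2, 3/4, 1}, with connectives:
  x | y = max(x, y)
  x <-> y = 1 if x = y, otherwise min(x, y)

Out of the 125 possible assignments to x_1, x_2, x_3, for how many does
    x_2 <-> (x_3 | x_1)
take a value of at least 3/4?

value 1: 25 assignments (counts)
value 3/4: 16 assignments (counts)
value 1/2: 26 assignments
value 1/4: 30 assignments
value 0: 28 assignments
So 41 of the 125 assignments meet the threshold.

41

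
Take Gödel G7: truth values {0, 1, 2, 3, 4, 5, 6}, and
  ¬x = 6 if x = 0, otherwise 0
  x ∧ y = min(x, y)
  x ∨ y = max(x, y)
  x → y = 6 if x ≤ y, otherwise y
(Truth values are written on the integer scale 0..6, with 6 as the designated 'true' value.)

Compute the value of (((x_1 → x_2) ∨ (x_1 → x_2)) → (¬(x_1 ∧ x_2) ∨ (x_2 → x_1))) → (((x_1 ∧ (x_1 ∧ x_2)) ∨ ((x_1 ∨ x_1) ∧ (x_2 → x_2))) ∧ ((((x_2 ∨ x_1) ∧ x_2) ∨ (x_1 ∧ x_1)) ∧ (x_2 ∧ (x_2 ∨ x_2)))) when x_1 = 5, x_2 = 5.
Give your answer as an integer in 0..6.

5

x_1 → x_2 = 5 → 5 = 6
x_1 → x_2 = 5 → 5 = 6
(x_1 → x_2) ∨ (x_1 → x_2) = 6 ∨ 6 = 6
x_1 ∧ x_2 = 5 ∧ 5 = 5
¬(x_1 ∧ x_2) = ¬5 = 0
x_2 → x_1 = 5 → 5 = 6
¬(x_1 ∧ x_2) ∨ (x_2 → x_1) = 0 ∨ 6 = 6
((x_1 → x_2) ∨ (x_1 → x_2)) → (¬(x_1 ∧ x_2) ∨ (x_2 → x_1)) = 6 → 6 = 6
x_1 ∧ x_2 = 5 ∧ 5 = 5
x_1 ∧ (x_1 ∧ x_2) = 5 ∧ 5 = 5
x_1 ∨ x_1 = 5 ∨ 5 = 5
x_2 → x_2 = 5 → 5 = 6
(x_1 ∨ x_1) ∧ (x_2 → x_2) = 5 ∧ 6 = 5
(x_1 ∧ (x_1 ∧ x_2)) ∨ ((x_1 ∨ x_1) ∧ (x_2 → x_2)) = 5 ∨ 5 = 5
x_2 ∨ x_1 = 5 ∨ 5 = 5
(x_2 ∨ x_1) ∧ x_2 = 5 ∧ 5 = 5
x_1 ∧ x_1 = 5 ∧ 5 = 5
((x_2 ∨ x_1) ∧ x_2) ∨ (x_1 ∧ x_1) = 5 ∨ 5 = 5
x_2 ∨ x_2 = 5 ∨ 5 = 5
x_2 ∧ (x_2 ∨ x_2) = 5 ∧ 5 = 5
(((x_2 ∨ x_1) ∧ x_2) ∨ (x_1 ∧ x_1)) ∧ (x_2 ∧ (x_2 ∨ x_2)) = 5 ∧ 5 = 5
((x_1 ∧ (x_1 ∧ x_2)) ∨ ((x_1 ∨ x_1) ∧ (x_2 → x_2))) ∧ ((((x_2 ∨ x_1) ∧ x_2) ∨ (x_1 ∧ x_1)) ∧ (x_2 ∧ (x_2 ∨ x_2))) = 5 ∧ 5 = 5
(((x_1 → x_2) ∨ (x_1 → x_2)) → (¬(x_1 ∧ x_2) ∨ (x_2 → x_1))) → (((x_1 ∧ (x_1 ∧ x_2)) ∨ ((x_1 ∨ x_1) ∧ (x_2 → x_2))) ∧ ((((x_2 ∨ x_1) ∧ x_2) ∨ (x_1 ∧ x_1)) ∧ (x_2 ∧ (x_2 ∨ x_2)))) = 6 → 5 = 5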